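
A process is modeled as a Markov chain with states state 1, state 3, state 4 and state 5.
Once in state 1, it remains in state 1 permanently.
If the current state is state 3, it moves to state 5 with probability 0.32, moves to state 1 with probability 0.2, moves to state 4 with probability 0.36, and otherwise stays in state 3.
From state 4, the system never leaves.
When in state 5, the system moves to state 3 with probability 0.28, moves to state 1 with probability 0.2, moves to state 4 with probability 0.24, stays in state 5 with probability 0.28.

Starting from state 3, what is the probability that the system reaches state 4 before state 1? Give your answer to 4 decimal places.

Let h(s) be the probability of absorption at state 4 starting from transient state s. Then h(state 4) = 1 and h(state 1) = 0. By first-step analysis:
h(state 3) = 0.2·0 + 0.12·h(state 3) + 0.36·1 + 0.32·h(state 5)
h(state 5) = 0.2·0 + 0.28·h(state 3) + 0.24·1 + 0.28·h(state 5)
Solving: h(state 3) = 0.6176, h(state 5) = 0.5735.
Starting from state 3, the probability is 0.6176.

0.6176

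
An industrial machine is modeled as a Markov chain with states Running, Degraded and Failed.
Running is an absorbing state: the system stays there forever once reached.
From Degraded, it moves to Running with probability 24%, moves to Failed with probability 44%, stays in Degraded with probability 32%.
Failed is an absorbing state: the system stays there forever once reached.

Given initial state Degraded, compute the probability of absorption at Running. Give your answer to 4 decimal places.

0.3529

Let h(s) be the probability of absorption at Running starting from transient state s. Then h(Running) = 1 and h(Failed) = 0. By first-step analysis:
h(Degraded) = 0.24·1 + 0.32·h(Degraded) + 0.44·0
Solving: h(Degraded) = 0.3529.
Starting from Degraded, the probability is 0.3529.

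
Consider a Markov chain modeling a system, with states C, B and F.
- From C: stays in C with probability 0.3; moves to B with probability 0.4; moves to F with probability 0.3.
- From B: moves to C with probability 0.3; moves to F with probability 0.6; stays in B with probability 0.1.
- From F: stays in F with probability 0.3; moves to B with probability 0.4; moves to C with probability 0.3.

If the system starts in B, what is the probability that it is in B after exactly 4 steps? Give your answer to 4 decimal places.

0.3133

Propagate the distribution vector 4 steps from B.
After 0 steps: (0.0000, 1.0000, 0.0000)
After 1 step: (0.3000, 0.1000, 0.6000)
After 2 steps: (0.3000, 0.3700, 0.3300)
After 3 steps: (0.3000, 0.2890, 0.4110)
After 4 steps: (0.3000, 0.3133, 0.3867)
P(in B after 4 steps) = 0.3133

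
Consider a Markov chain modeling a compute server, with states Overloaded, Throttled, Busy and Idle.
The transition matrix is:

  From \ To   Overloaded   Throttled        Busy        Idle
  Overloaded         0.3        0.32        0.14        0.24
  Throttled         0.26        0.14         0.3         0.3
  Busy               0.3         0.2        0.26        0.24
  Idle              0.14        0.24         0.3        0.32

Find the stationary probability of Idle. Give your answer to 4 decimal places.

0.2757

Let the stationary distribution be π with π = πP and π_1 + π_2 + π_3 + π_4 = 1.
π_1 = 0.3·π_1 + 0.26·π_2 + 0.3·π_3 + 0.14·π_4
π_2 = 0.32·π_1 + 0.14·π_2 + 0.2·π_3 + 0.24·π_4
π_3 = 0.14·π_1 + 0.3·π_2 + 0.26·π_3 + 0.3·π_4
Solving with the normalization constraint gives π = (0.2468, 0.2270, 0.2505, 0.2757).
So the stationary probability of Idle is 0.2757.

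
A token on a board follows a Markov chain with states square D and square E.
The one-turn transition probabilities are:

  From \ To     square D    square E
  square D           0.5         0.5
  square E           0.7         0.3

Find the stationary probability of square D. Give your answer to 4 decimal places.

0.5833

Let the stationary distribution be π with π = πP and π_1 + π_2 = 1.
π_1 = 0.5·π_1 + 0.7·π_2
Solving with the normalization constraint gives π = (0.5833, 0.4167).
So the stationary probability of square D is 0.5833.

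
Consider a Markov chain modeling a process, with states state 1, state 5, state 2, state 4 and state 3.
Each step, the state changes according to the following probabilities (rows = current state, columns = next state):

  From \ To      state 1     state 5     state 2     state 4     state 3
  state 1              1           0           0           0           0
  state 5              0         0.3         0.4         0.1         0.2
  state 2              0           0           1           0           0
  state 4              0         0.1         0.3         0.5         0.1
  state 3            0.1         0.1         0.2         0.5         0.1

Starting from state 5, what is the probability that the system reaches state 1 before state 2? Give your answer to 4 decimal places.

0.0440

Let h(s) be the probability of absorption at state 1 starting from transient state s. Then h(state 1) = 1 and h(state 2) = 0. By first-step analysis:
h(state 5) = 0.3·h(state 5) + 0.4·0 + 0.1·h(state 4) + 0.2·h(state 3)
h(state 4) = 0.1·h(state 5) + 0.3·0 + 0.5·h(state 4) + 0.1·h(state 3)
h(state 3) = 0.1·1 + 0.1·h(state 5) + 0.2·0 + 0.5·h(state 4) + 0.1·h(state 3)
Solving: h(state 5) = 0.0440, h(state 4) = 0.0360, h(state 3) = 0.1360.
Starting from state 5, the probability is 0.0440.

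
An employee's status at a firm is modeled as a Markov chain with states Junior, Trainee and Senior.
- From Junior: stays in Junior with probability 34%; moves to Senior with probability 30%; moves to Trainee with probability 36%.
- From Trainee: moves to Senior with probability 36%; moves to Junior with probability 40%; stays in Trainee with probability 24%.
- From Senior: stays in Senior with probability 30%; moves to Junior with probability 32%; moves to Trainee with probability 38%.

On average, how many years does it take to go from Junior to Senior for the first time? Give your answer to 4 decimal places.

Let t(s) be the expected number of years to first reach Senior from state s, with t(Senior) = 0. Conditioning on the first year:
t(Junior) = 1 + 0.34·t(Junior) + 0.36·t(Trainee)
t(Trainee) = 1 + 0.4·t(Junior) + 0.24·t(Trainee)
Solving: t(Junior) = 3.1320, t(Trainee) = 2.9642.
Expected years from Junior to Senior: 3.1320.

3.1320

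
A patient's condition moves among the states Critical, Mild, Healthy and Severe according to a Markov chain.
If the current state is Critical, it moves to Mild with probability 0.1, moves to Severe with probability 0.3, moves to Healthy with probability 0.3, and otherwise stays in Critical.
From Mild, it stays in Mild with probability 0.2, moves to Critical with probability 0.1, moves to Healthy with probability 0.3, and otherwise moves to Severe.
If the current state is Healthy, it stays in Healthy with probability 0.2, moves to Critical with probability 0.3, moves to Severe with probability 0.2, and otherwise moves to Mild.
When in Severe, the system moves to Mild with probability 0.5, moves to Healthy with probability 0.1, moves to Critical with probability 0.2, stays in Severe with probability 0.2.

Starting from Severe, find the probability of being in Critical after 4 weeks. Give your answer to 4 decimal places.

0.2126

Propagate the distribution vector 4 weeks from Severe.
After 0 weeks: (0.0000, 0.0000, 0.0000, 1.0000)
After 1 week: (0.2000, 0.5000, 0.1000, 0.2000)
After 2 weeks: (0.1800, 0.2500, 0.2500, 0.3200)
After 3 weeks: (0.2180, 0.3030, 0.2110, 0.2680)
After 4 weeks: (0.2126, 0.2797, 0.2253, 0.2824)
P(in Critical after 4 weeks) = 0.2126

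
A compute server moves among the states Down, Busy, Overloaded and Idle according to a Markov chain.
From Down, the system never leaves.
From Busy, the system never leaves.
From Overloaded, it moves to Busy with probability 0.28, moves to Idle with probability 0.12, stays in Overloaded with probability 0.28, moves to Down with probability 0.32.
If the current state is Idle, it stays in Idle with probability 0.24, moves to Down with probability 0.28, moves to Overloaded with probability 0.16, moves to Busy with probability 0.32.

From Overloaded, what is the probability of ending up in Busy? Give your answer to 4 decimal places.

Let h(s) be the probability of absorption at Busy starting from transient state s. Then h(Busy) = 1 and h(Down) = 0. By first-step analysis:
h(Overloaded) = 0.32·0 + 0.28·1 + 0.28·h(Overloaded) + 0.12·h(Idle)
h(Idle) = 0.28·0 + 0.32·1 + 0.16·h(Overloaded) + 0.24·h(Idle)
Solving: h(Overloaded) = 0.4758, h(Idle) = 0.5212.
Starting from Overloaded, the probability is 0.4758.

0.4758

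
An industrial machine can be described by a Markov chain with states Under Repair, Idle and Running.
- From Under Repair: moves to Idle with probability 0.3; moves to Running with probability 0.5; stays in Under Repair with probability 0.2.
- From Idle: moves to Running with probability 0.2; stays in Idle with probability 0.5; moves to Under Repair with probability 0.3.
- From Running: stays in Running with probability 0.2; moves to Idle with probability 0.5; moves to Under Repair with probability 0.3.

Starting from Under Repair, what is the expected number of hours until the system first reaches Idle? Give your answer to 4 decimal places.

Let t(s) be the expected number of hours to first reach Idle from state s, with t(Idle) = 0. Conditioning on the first hour:
t(Under Repair) = 1 + 0.2·t(Under Repair) + 0.5·t(Running)
t(Running) = 1 + 0.3·t(Under Repair) + 0.2·t(Running)
Solving: t(Under Repair) = 2.6531, t(Running) = 2.2449.
Expected hours from Under Repair to Idle: 2.6531.

2.6531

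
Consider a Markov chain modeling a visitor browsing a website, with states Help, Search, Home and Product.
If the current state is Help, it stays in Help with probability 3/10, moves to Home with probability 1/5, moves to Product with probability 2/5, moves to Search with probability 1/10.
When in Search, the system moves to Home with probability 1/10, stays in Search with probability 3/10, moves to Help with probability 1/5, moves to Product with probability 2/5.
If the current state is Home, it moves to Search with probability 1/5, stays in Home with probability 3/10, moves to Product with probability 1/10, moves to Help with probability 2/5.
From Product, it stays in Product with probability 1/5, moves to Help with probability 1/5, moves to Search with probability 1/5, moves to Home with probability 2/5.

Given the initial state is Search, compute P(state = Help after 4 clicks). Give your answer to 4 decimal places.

Propagate the distribution vector 4 clicks from Search.
After 0 clicks: (0.0000, 1.0000, 0.0000, 0.0000)
After 1 click: (0.2000, 0.3000, 0.1000, 0.4000)
After 2 clicks: (0.2400, 0.2100, 0.2600, 0.2900)
After 3 clicks: (0.2760, 0.1970, 0.2630, 0.2640)
After 4 clicks: (0.2802, 0.1921, 0.2594, 0.2683)
P(in Help after 4 clicks) = 0.2802

0.2802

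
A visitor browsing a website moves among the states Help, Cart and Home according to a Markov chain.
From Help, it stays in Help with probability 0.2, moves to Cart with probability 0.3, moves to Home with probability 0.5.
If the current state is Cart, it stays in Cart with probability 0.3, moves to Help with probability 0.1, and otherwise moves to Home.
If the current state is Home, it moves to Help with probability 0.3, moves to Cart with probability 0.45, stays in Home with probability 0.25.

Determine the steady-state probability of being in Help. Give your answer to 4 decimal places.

Let the stationary distribution be π with π = πP and π_1 + π_2 + π_3 = 1.
π_1 = 0.2·π_1 + 0.1·π_2 + 0.3·π_3
π_2 = 0.3·π_1 + 0.3·π_2 + 0.45·π_3
Solving with the normalization constraint gives π = (0.2065, 0.3644, 0.4291).
So the stationary probability of Help is 0.2065.

0.2065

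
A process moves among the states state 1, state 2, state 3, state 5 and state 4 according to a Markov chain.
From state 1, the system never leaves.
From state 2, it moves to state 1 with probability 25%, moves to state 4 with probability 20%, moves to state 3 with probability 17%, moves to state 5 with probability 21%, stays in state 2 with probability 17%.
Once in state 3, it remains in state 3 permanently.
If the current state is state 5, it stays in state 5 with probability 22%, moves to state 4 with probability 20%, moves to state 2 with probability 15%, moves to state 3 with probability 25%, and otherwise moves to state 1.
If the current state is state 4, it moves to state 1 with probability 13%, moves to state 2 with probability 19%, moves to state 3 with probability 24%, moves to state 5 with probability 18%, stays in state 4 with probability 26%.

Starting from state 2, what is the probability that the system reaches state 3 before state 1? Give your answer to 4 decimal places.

0.4894

Let h(s) be the probability of absorption at state 3 starting from transient state s. Then h(state 3) = 1 and h(state 1) = 0. By first-step analysis:
h(state 2) = 0.25·0 + 0.17·h(state 2) + 0.17·1 + 0.21·h(state 5) + 0.2·h(state 4)
h(state 5) = 0.18·0 + 0.15·h(state 2) + 0.25·1 + 0.22·h(state 5) + 0.2·h(state 4)
h(state 4) = 0.13·0 + 0.19·h(state 2) + 0.24·1 + 0.18·h(state 5) + 0.26·h(state 4)
Solving: h(state 2) = 0.4894, h(state 5) = 0.5653, h(state 4) = 0.5875.
Starting from state 2, the probability is 0.4894.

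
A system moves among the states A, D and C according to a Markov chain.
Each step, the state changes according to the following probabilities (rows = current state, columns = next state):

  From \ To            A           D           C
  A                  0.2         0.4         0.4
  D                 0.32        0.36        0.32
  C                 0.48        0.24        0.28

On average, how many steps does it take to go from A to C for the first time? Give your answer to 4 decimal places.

Let t(s) be the expected number of steps to first reach C from state s, with t(C) = 0. Conditioning on the first step:
t(A) = 1 + 0.2·t(A) + 0.4·t(D)
t(D) = 1 + 0.32·t(A) + 0.36·t(D)
Solving: t(A) = 2.7083, t(D) = 2.9167.
Expected steps from A to C: 2.7083.

2.7083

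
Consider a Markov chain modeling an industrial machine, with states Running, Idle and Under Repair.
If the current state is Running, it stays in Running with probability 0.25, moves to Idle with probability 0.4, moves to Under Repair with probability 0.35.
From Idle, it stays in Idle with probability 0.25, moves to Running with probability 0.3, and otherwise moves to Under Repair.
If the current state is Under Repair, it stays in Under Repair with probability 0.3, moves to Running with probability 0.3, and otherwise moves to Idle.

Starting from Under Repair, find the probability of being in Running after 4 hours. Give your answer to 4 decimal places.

Propagate the distribution vector 4 hours from Under Repair.
After 0 hours: (0.0000, 0.0000, 1.0000)
After 1 hour: (0.3000, 0.4000, 0.3000)
After 2 hours: (0.2850, 0.3400, 0.3750)
After 3 hours: (0.2858, 0.3490, 0.3653)
After 4 hours: (0.2857, 0.3477, 0.3666)
P(in Running after 4 hours) = 0.2857

0.2857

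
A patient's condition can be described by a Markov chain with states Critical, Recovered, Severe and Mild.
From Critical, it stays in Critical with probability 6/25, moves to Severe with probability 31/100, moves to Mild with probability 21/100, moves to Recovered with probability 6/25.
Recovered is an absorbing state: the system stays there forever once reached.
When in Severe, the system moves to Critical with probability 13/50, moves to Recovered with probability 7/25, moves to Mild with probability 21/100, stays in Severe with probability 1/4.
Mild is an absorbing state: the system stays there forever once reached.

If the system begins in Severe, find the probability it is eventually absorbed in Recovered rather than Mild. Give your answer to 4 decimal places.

Let h(s) be the probability of absorption at Recovered starting from transient state s. Then h(Recovered) = 1 and h(Mild) = 0. By first-step analysis:
h(Critical) = 0.24·h(Critical) + 0.24·1 + 0.31·h(Severe) + 0.21·0
h(Severe) = 0.26·h(Critical) + 0.28·1 + 0.25·h(Severe) + 0.21·0
Solving: h(Critical) = 0.5452, h(Severe) = 0.5623.
Starting from Severe, the probability is 0.5623.

0.5623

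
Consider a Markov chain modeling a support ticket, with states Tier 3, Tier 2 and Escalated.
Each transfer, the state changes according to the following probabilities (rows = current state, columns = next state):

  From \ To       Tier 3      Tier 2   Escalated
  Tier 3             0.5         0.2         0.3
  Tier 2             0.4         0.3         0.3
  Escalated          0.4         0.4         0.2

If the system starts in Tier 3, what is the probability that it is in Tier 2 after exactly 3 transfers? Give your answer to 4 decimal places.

Propagate the distribution vector 3 transfers from Tier 3.
After 0 transfers: (1.0000, 0.0000, 0.0000)
After 1 transfer: (0.5000, 0.2000, 0.3000)
After 2 transfers: (0.4500, 0.2800, 0.2700)
After 3 transfers: (0.4450, 0.2820, 0.2730)
P(in Tier 2 after 3 transfers) = 0.2820

0.2820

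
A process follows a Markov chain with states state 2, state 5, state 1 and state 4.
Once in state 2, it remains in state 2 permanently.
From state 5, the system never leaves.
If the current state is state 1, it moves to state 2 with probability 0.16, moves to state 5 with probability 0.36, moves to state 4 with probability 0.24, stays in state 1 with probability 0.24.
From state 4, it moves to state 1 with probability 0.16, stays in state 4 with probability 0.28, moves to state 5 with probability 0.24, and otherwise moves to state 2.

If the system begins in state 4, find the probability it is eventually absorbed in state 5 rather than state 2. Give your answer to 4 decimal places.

0.4717

Let h(s) be the probability of absorption at state 5 starting from transient state s. Then h(state 5) = 1 and h(state 2) = 0. By first-step analysis:
h(state 1) = 0.16·0 + 0.36·1 + 0.24·h(state 1) + 0.24·h(state 4)
h(state 4) = 0.32·0 + 0.24·1 + 0.16·h(state 1) + 0.28·h(state 4)
Solving: h(state 1) = 0.6226, h(state 4) = 0.4717.
Starting from state 4, the probability is 0.4717.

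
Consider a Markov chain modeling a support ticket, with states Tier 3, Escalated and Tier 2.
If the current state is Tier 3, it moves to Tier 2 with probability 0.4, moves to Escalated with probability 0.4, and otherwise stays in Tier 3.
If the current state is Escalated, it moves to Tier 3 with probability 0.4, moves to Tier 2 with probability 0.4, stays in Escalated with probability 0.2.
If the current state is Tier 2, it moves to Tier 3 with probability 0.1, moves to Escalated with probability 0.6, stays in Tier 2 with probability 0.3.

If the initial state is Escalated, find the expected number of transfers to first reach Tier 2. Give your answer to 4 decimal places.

Let t(s) be the expected number of transfers to first reach Tier 2 from state s, with t(Tier 2) = 0. Conditioning on the first transfer:
t(Tier 3) = 1 + 0.2·t(Tier 3) + 0.4·t(Escalated)
t(Escalated) = 1 + 0.4·t(Tier 3) + 0.2·t(Escalated)
Solving: t(Tier 3) = 2.5000, t(Escalated) = 2.5000.
Expected transfers from Escalated to Tier 2: 2.5000.

2.5000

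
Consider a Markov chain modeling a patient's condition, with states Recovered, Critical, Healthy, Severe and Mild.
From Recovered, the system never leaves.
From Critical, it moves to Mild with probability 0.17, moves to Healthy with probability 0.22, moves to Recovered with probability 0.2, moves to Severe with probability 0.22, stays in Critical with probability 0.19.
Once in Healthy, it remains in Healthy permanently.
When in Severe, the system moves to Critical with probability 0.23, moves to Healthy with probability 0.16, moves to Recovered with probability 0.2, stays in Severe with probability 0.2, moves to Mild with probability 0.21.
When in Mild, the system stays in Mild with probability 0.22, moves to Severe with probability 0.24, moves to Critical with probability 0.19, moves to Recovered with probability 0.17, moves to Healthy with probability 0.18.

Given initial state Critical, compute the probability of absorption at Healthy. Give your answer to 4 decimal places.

Let h(s) be the probability of absorption at Healthy starting from transient state s. Then h(Healthy) = 1 and h(Recovered) = 0. By first-step analysis:
h(Critical) = 0.2·0 + 0.19·h(Critical) + 0.22·1 + 0.22·h(Severe) + 0.17·h(Mild)
h(Severe) = 0.2·0 + 0.23·h(Critical) + 0.16·1 + 0.2·h(Severe) + 0.21·h(Mild)
h(Mild) = 0.17·0 + 0.19·h(Critical) + 0.18·1 + 0.24·h(Severe) + 0.22·h(Mild)
Solving: h(Critical) = 0.5063, h(Severe) = 0.4770, h(Mild) = 0.5009.
Starting from Critical, the probability is 0.5063.

0.5063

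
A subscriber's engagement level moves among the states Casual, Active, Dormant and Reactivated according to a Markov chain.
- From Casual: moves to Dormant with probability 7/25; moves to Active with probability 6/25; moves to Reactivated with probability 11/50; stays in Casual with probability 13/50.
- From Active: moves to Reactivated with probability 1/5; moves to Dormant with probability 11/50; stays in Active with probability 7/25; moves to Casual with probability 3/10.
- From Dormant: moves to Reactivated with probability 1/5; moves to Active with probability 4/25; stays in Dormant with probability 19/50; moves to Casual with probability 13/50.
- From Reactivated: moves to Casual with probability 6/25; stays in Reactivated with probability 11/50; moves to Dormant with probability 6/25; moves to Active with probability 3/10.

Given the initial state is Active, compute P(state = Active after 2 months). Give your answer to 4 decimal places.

0.2456

Propagate the distribution vector 2 months from Active.
After 0 months: (0.0000, 1.0000, 0.0000, 0.0000)
After 1 month: (0.3000, 0.2800, 0.2200, 0.2000)
After 2 months: (0.2672, 0.2456, 0.2772, 0.2100)
P(in Active after 2 months) = 0.2456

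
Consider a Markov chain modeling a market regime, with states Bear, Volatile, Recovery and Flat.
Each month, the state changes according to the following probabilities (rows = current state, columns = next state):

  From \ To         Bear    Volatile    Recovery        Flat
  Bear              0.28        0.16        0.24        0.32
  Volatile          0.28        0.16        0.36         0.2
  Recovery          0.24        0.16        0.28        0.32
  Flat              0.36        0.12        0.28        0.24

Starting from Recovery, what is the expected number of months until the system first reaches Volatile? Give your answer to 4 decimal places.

Let t(s) be the expected number of months to first reach Volatile from state s, with t(Volatile) = 0. Conditioning on the first month:
t(Bear) = 1 + 0.28·t(Bear) + 0.24·t(Recovery) + 0.32·t(Flat)
t(Recovery) = 1 + 0.24·t(Bear) + 0.28·t(Recovery) + 0.32·t(Flat)
t(Flat) = 1 + 0.36·t(Bear) + 0.28·t(Recovery) + 0.24·t(Flat)
Solving: t(Bear) = 6.7500, t(Recovery) = 6.7500, t(Flat) = 7.0000.
Expected months from Recovery to Volatile: 6.7500.

6.7500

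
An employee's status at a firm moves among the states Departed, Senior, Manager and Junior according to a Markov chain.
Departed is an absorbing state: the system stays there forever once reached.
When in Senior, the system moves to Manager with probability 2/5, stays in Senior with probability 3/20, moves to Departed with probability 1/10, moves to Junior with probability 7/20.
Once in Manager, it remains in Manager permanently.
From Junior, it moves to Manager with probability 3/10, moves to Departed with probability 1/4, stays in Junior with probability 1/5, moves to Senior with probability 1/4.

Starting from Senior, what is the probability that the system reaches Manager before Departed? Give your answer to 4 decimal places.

Let h(s) be the probability of absorption at Manager starting from transient state s. Then h(Manager) = 1 and h(Departed) = 0. By first-step analysis:
h(Senior) = 0.1·0 + 0.15·h(Senior) + 0.4·1 + 0.35·h(Junior)
h(Junior) = 0.25·0 + 0.25·h(Senior) + 0.3·1 + 0.2·h(Junior)
Solving: h(Senior) = 0.7173, h(Junior) = 0.5992.
Starting from Senior, the probability is 0.7173.

0.7173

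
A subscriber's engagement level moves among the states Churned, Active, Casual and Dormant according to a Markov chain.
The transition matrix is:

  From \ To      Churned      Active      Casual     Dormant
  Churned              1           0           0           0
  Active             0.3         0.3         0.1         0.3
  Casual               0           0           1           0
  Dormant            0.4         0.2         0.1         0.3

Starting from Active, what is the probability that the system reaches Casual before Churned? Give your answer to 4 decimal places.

Let h(s) be the probability of absorption at Casual starting from transient state s. Then h(Casual) = 1 and h(Churned) = 0. By first-step analysis:
h(Active) = 0.3·0 + 0.3·h(Active) + 0.1·1 + 0.3·h(Dormant)
h(Dormant) = 0.4·0 + 0.2·h(Active) + 0.1·1 + 0.3·h(Dormant)
Solving: h(Active) = 0.2326, h(Dormant) = 0.2093.
Starting from Active, the probability is 0.2326.

0.2326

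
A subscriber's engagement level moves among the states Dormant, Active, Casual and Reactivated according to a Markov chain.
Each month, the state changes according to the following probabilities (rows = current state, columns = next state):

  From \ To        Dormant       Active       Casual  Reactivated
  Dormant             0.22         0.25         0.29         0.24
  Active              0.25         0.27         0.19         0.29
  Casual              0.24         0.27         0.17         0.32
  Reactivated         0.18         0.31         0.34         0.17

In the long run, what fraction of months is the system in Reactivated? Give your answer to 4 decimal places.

0.2556

Let the stationary distribution be π with π = πP and π_1 + π_2 + π_3 + π_4 = 1.
π_1 = 0.22·π_1 + 0.25·π_2 + 0.24·π_3 + 0.18·π_4
π_2 = 0.25·π_1 + 0.27·π_2 + 0.27·π_3 + 0.31·π_4
π_3 = 0.29·π_1 + 0.19·π_2 + 0.17·π_3 + 0.34·π_4
Solving with the normalization constraint gives π = (0.2230, 0.2758, 0.2457, 0.2556).
So the stationary probability of Reactivated is 0.2556.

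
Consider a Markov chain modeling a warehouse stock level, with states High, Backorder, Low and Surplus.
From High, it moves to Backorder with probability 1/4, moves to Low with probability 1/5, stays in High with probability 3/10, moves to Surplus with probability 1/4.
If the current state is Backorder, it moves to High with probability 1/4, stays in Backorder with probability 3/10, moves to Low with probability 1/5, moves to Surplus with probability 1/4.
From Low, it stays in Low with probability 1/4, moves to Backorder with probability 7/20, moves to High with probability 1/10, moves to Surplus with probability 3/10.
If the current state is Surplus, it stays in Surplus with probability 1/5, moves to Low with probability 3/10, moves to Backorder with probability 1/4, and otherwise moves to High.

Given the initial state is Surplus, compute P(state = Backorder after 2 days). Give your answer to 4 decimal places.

0.2925

Propagate the distribution vector 2 days from Surplus.
After 0 days: (0.0000, 0.0000, 0.0000, 1.0000)
After 1 day: (0.2500, 0.2500, 0.3000, 0.2000)
After 2 days: (0.2175, 0.2925, 0.2350, 0.2550)
P(in Backorder after 2 days) = 0.2925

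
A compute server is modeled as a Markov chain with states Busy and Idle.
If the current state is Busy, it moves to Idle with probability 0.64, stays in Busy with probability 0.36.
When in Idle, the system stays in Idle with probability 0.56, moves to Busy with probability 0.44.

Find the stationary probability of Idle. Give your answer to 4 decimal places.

0.5926

Let the stationary distribution be π with π = πP and π_1 + π_2 = 1.
π_1 = 0.36·π_1 + 0.44·π_2
Solving with the normalization constraint gives π = (0.4074, 0.5926).
So the stationary probability of Idle is 0.5926.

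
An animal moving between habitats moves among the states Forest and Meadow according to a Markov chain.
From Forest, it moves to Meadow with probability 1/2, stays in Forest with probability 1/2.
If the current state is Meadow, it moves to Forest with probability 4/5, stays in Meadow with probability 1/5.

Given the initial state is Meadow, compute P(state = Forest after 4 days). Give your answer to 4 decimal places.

0.6104

Propagate the distribution vector 4 days from Meadow.
After 0 days: (0.0000, 1.0000)
After 1 day: (0.8000, 0.2000)
After 2 days: (0.5600, 0.4400)
After 3 days: (0.6320, 0.3680)
After 4 days: (0.6104, 0.3896)
P(in Forest after 4 days) = 0.6104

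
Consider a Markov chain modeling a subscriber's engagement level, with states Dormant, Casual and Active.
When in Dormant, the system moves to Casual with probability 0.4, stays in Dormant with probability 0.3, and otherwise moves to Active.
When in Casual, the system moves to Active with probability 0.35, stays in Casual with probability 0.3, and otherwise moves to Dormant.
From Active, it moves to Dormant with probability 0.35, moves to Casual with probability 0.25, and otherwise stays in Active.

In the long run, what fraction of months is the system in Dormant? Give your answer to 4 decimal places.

0.3333

Let the stationary distribution be π with π = πP and π_1 + π_2 + π_3 = 1.
π_1 = 0.3·π_1 + 0.35·π_2 + 0.35·π_3
π_2 = 0.4·π_1 + 0.3·π_2 + 0.25·π_3
Solving with the normalization constraint gives π = (0.3333, 0.3158, 0.3509).
So the stationary probability of Dormant is 0.3333.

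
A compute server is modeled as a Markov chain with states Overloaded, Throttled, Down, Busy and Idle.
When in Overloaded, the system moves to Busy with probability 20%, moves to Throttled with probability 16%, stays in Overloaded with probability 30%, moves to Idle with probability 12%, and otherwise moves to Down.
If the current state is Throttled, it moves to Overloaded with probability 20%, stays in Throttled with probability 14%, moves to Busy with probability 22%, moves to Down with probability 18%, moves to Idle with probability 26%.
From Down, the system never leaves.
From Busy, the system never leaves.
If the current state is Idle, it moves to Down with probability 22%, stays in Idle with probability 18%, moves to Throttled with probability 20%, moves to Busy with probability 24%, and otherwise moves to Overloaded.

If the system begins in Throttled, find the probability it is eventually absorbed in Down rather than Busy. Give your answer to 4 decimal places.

Let h(s) be the probability of absorption at Down starting from transient state s. Then h(Down) = 1 and h(Busy) = 0. By first-step analysis:
h(Overloaded) = 0.3·h(Overloaded) + 0.16·h(Throttled) + 0.22·1 + 0.2·0 + 0.12·h(Idle)
h(Throttled) = 0.2·h(Overloaded) + 0.14·h(Throttled) + 0.18·1 + 0.22·0 + 0.26·h(Idle)
h(Idle) = 0.16·h(Overloaded) + 0.2·h(Throttled) + 0.22·1 + 0.24·0 + 0.18·h(Idle)
Solving: h(Overloaded) = 0.5049, h(Throttled) = 0.4725, h(Idle) = 0.4820.
Starting from Throttled, the probability is 0.4725.

0.4725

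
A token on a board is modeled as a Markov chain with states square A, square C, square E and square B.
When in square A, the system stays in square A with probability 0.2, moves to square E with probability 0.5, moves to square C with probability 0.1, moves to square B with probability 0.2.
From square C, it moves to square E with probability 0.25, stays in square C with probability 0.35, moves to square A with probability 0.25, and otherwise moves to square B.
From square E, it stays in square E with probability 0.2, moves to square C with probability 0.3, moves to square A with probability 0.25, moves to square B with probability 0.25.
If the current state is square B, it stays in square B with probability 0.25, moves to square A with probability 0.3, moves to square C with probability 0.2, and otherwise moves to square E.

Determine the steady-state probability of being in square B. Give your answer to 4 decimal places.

Let the stationary distribution be π with π = πP and π_1 + π_2 + π_3 + π_4 = 1.
π_1 = 0.2·π_1 + 0.25·π_2 + 0.25·π_3 + 0.3·π_4
π_2 = 0.1·π_1 + 0.35·π_2 + 0.3·π_3 + 0.2·π_4
π_3 = 0.5·π_1 + 0.25·π_2 + 0.2·π_3 + 0.25·π_4
Solving with the normalization constraint gives π = (0.2483, 0.2411, 0.2972, 0.2135).
So the stationary probability of square B is 0.2135.

0.2135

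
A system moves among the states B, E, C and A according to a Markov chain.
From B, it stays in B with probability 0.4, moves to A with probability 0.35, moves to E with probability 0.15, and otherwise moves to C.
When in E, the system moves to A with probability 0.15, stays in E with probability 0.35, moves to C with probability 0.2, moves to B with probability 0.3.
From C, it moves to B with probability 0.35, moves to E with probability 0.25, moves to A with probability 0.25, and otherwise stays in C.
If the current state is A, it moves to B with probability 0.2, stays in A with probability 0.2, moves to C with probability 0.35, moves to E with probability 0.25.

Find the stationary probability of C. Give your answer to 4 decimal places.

0.1953

Let the stationary distribution be π with π = πP and π_1 + π_2 + π_3 + π_4 = 1.
π_1 = 0.4·π_1 + 0.3·π_2 + 0.35·π_3 + 0.2·π_4
π_2 = 0.15·π_1 + 0.35·π_2 + 0.25·π_3 + 0.25·π_4
π_3 = 0.1·π_1 + 0.2·π_2 + 0.15·π_3 + 0.35·π_4
Solving with the normalization constraint gives π = (0.3169, 0.2426, 0.1953, 0.2452).
So the stationary probability of C is 0.1953.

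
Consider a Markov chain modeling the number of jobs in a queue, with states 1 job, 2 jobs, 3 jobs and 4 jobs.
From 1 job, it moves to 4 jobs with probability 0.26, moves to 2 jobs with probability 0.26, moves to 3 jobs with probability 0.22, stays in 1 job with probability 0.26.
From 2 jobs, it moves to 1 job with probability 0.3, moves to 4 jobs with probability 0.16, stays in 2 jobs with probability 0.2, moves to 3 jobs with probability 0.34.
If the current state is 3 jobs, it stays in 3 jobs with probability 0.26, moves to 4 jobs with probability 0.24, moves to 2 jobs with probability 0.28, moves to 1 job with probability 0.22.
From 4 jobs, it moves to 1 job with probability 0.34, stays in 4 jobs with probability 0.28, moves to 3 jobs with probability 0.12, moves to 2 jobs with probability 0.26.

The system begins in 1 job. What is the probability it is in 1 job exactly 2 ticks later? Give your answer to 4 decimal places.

Propagate the distribution vector 2 ticks from 1 job.
After 0 ticks: (1.0000, 0.0000, 0.0000, 0.0000)
After 1 tick: (0.2600, 0.2600, 0.2200, 0.2600)
After 2 ticks: (0.2824, 0.2488, 0.2340, 0.2348)
P(in 1 job after 2 ticks) = 0.2824

0.2824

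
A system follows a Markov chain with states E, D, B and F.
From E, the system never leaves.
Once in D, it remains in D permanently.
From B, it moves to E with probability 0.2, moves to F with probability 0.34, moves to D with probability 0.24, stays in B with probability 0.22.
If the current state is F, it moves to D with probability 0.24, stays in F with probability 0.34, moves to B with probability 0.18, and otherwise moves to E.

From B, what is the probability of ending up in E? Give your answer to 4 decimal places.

0.4709

Let h(s) be the probability of absorption at E starting from transient state s. Then h(E) = 1 and h(D) = 0. By first-step analysis:
h(B) = 0.2·1 + 0.24·0 + 0.22·h(B) + 0.34·h(F)
h(F) = 0.24·1 + 0.24·0 + 0.18·h(B) + 0.34·h(F)
Solving: h(B) = 0.4709, h(F) = 0.4921.
Starting from B, the probability is 0.4709.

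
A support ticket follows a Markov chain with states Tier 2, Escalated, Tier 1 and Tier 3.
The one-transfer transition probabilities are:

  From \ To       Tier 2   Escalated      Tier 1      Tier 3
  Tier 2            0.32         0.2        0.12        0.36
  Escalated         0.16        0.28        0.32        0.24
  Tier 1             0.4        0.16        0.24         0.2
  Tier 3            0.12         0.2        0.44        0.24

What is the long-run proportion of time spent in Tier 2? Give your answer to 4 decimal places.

0.2574

Let the stationary distribution be π with π = πP and π_1 + π_2 + π_3 + π_4 = 1.
π_1 = 0.32·π_1 + 0.16·π_2 + 0.4·π_3 + 0.12·π_4
π_2 = 0.2·π_1 + 0.28·π_2 + 0.16·π_3 + 0.2·π_4
π_3 = 0.12·π_1 + 0.32·π_2 + 0.24·π_3 + 0.44·π_4
Solving with the normalization constraint gives π = (0.2574, 0.2053, 0.2775, 0.2598).
So the stationary probability of Tier 2 is 0.2574.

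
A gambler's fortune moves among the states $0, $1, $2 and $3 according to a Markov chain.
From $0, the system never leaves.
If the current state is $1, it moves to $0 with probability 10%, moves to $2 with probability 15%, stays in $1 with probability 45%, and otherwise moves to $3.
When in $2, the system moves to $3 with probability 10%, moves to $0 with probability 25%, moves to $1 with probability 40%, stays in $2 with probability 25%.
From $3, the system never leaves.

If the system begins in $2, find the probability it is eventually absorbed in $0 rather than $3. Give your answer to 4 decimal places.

0.5035

Let h(s) be the probability of absorption at $0 starting from transient state s. Then h($0) = 1 and h($3) = 0. By first-step analysis:
h($1) = 0.1·1 + 0.45·h($1) + 0.15·h($2) + 0.3·0
h($2) = 0.25·1 + 0.4·h($1) + 0.25·h($2) + 0.1·0
Solving: h($1) = 0.3191, h($2) = 0.5035.
Starting from $2, the probability is 0.5035.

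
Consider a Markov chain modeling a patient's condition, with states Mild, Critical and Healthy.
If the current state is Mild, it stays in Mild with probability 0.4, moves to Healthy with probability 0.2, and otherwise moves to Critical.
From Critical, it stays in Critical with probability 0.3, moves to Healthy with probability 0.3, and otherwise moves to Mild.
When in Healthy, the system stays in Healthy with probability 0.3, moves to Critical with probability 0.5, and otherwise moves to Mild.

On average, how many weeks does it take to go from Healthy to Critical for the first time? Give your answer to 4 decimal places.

2.1053

Let t(s) be the expected number of weeks to first reach Critical from state s, with t(Critical) = 0. Conditioning on the first week:
t(Mild) = 1 + 0.4·t(Mild) + 0.2·t(Healthy)
t(Healthy) = 1 + 0.2·t(Mild) + 0.3·t(Healthy)
Solving: t(Mild) = 2.3684, t(Healthy) = 2.1053.
Expected weeks from Healthy to Critical: 2.1053.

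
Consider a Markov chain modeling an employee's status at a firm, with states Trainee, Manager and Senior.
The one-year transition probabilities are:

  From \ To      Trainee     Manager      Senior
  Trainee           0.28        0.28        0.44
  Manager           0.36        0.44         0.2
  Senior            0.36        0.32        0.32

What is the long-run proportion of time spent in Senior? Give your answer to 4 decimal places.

0.3182

Let the stationary distribution be π with π = πP and π_1 + π_2 + π_3 = 1.
π_1 = 0.28·π_1 + 0.36·π_2 + 0.36·π_3
π_2 = 0.28·π_1 + 0.44·π_2 + 0.32·π_3
Solving with the normalization constraint gives π = (0.3333, 0.3485, 0.3182).
So the stationary probability of Senior is 0.3182.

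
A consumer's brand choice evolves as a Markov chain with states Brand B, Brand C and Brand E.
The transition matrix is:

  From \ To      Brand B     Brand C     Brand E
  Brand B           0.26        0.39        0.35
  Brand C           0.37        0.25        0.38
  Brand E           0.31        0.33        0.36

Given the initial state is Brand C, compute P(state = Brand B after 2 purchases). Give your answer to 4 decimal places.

0.3065

Sum over the intermediate state after 1 purchase:
P = P(Brand C→Brand B)·P(Brand B→Brand B) + P(Brand C→Brand C)·P(Brand C→Brand B) + P(Brand C→Brand E)·P(Brand E→Brand B)
  = 0.37×0.26 + 0.25×0.37 + 0.38×0.31
  = 0.0962 + 0.0925 + 0.1178 = 0.3065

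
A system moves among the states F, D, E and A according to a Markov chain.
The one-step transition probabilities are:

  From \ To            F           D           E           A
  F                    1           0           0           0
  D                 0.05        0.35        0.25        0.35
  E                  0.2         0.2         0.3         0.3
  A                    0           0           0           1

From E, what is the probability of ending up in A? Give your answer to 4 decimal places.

0.6543

Let h(s) be the probability of absorption at A starting from transient state s. Then h(A) = 1 and h(F) = 0. By first-step analysis:
h(D) = 0.05·0 + 0.35·h(D) + 0.25·h(E) + 0.35·1
h(E) = 0.2·0 + 0.2·h(D) + 0.3·h(E) + 0.3·1
Solving: h(D) = 0.7901, h(E) = 0.6543.
Starting from E, the probability is 0.6543.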